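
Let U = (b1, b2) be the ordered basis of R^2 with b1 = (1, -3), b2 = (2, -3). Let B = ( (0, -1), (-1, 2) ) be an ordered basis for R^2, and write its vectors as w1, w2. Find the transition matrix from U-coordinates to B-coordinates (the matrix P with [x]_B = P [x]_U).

[[1, -1], [-1, -2]]

Take x = bj: its U-coordinates are the j-th standard unit vector, so P e_j — column j of P — equals [bj]_B.
b1 = w1 - w2, giving column 1 = (1, -1); repeating for each j gives P = [[1, -1], [-1, -2]].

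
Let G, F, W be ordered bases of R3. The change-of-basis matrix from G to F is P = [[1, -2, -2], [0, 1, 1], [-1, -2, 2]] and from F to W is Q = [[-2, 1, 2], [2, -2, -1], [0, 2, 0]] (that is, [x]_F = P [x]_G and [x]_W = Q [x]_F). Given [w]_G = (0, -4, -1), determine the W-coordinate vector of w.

Apply P to get F-coordinates (10, -5, 6), then Q to get W-coordinates.
The result is [w]_W = (-13, 24, -10).

(-13, 24, -10)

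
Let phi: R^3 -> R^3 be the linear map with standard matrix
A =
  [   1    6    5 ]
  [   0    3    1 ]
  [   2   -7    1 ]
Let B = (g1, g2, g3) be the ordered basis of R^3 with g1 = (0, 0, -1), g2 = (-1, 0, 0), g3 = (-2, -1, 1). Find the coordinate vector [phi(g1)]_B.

Column 1 of [phi]_B is the B-coordinate vector of phi(g1).
In standard coordinates phi(g1) = A g1 = (-5, -1, -1).
Converting to B: (-5, -1, -1) = 2g1 + 3g2 + g3, so the coordinate vector is (2, 3, 1).

(2, 3, 1)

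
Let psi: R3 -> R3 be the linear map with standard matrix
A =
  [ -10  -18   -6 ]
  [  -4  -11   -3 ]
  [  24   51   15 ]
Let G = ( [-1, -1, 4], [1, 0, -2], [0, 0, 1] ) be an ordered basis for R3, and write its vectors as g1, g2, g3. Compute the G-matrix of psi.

[[-3, -2, 3], [1, 0, -3], [-1, 2, -3]]

With P the matrix whose columns are g1, ..., g3, [psi]_G = P^(-1) A P.
Column by column: psi(g1) = A g1 = [4, 3, -15]; its G-coordinates [-3, 1, -1] give column 1.
Continuing for each basis vector yields [psi]_G = [[-3, -2, 3], [1, 0, -3], [-1, 2, -3]].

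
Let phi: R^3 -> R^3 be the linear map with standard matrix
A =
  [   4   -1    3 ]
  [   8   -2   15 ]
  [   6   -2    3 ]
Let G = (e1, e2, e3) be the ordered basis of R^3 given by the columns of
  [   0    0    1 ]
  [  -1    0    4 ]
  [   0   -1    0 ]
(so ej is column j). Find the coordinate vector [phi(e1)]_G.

Column 1 of [phi]_G is the G-coordinate vector of phi(e1).
In standard coordinates phi(e1) = A e1 = <1, 2, 2>.
Converting to G: <1, 2, 2> = 2e1 - 2e2 + e3, so the coordinate vector is <2, -2, 1>.

<2, -2, 1>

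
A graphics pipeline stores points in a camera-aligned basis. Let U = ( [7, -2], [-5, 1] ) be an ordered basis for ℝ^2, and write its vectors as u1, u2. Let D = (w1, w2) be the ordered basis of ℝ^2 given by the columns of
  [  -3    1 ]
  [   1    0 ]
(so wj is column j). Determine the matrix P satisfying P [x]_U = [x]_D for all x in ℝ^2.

Take x = uj: its U-coordinates are the j-th standard unit vector, so P e_j — column j of P — equals [uj]_D.
u1 = -2w1 + w2, giving column 1 = [-2, 1]; repeating for each j gives P = [[-2, 1], [1, -2]].

[[-2, 1], [1, -2]]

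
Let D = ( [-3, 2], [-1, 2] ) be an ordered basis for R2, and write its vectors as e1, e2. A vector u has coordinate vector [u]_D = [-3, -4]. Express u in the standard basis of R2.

The coordinates say u = -3e1 - 4e2; adding the scaled basis vectors gives [13, -14].

[13, -14]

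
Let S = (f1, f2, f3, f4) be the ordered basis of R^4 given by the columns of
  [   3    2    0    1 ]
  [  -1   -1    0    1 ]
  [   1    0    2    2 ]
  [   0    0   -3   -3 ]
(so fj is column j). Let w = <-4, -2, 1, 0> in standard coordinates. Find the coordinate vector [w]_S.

We seek scalars with c_1 f1 + ... + c_4 f4 = w; equivalently solve M c = w where the columns of M are f1, ..., f4.
Solving this 4x4 system gives c = (1, -2, 3, -3).
Check: f1 - 2f2 + 3f3 - 3f4 = <-4, -2, 1, 0>.

<1, -2, 3, -3>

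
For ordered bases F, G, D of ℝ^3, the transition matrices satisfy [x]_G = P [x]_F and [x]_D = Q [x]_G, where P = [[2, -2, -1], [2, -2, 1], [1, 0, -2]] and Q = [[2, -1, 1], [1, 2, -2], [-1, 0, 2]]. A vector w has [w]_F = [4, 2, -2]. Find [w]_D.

[18, -6, 10]

Apply P to get G-coordinates [6, 2, 8], then Q to get D-coordinates.
The result is [w]_D = [18, -6, 10].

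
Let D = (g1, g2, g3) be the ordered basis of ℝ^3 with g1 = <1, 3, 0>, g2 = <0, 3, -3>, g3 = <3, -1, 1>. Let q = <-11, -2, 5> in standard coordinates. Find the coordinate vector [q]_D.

<1, -3, -4>

[q]_D is the unique c with M c = q, where M has columns g1, ..., g3.
Row-reducing the augmented matrix [M | q] gives c = (1, -3, -4).
Check: g1 - 3g2 - 4g3 = <-11, -2, 5>.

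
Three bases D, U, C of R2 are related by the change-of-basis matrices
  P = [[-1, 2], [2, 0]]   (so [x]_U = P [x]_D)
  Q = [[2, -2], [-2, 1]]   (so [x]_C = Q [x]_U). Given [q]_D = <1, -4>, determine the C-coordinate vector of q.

First [q]_U = P [q]_D = <-9, 2>.
Then [q]_C = Q [q]_U = <-22, 20>.

<-22, 20>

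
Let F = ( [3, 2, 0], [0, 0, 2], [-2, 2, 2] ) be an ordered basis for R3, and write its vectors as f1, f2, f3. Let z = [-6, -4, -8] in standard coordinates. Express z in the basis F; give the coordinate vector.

[-2, -4, 0]

[z]_F is the unique c with M c = z, where M has columns f1, ..., f3.
Gaussian elimination on [M | z] yields c = (-2, -4, 0).
Check: -2f1 - 4f2 + 0·f3 = [-6, -4, -8].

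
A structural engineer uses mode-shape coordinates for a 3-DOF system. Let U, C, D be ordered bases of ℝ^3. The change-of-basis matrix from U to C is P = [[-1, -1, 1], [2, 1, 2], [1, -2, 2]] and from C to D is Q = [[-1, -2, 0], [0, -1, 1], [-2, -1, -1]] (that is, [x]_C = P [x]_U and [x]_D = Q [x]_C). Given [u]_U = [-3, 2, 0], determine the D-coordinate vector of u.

Apply P to get C-coordinates [1, -4, -7], then Q to get D-coordinates.
The result is [u]_D = [7, -3, 9].

[7, -3, 9]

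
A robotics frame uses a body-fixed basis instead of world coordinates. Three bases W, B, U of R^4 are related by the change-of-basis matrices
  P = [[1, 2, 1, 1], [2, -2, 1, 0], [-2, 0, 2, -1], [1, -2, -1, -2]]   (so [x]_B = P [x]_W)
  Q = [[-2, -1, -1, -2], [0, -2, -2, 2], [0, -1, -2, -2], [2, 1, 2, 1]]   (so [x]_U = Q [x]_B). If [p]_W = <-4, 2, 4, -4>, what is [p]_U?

<-4, -32, -24, 28>

Apply P to get B-coordinates <0, -8, 20, -4>, then Q to get U-coordinates.
The result is [p]_U = <-4, -32, -24, 28>.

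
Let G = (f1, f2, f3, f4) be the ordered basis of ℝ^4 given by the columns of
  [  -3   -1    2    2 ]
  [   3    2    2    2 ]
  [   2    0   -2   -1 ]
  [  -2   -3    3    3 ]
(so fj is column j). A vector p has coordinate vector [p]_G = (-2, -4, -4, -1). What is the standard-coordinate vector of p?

p = M [p]_G, where M has columns f1, ..., f4.
Carrying out the matrix-vector product, p = (0, -24, 5, 1).

(0, -24, 5, 1)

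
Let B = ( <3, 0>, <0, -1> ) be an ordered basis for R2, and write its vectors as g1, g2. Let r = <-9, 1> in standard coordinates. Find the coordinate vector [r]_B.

<-3, -1>

[r]_B is the unique c with M c = r, where M has columns g1, g2.
System: 3c_1 + 0c_2 = -9, 0c_1 - c_2 = 1; solving gives c_1 = -3, c_2 = -1.
Check: -3g1 - g2 = <-9, 1>.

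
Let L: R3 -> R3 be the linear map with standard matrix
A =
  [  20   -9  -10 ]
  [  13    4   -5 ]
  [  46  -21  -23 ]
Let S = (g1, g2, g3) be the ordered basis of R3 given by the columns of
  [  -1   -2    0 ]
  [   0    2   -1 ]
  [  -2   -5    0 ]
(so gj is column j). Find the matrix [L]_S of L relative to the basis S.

[[0, 2, -3], [0, 3, -3], [3, -1, -2]]

With P the matrix whose columns are g1, ..., g3, [L]_S = P^(-1) A P.
Column by column: L(g1) = A g1 = (0, -3, 0); its S-coordinates (0, 0, 3) give column 1.
Continuing for each basis vector yields [L]_S = [[0, 2, -3], [0, 3, -3], [3, -1, -2]].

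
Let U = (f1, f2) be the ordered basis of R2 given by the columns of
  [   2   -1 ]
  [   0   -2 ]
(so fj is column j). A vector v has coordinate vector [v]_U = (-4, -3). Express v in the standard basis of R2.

(-5, 6)

By definition v = -4f1 - 3f2.
Summing componentwise gives (-5, 6).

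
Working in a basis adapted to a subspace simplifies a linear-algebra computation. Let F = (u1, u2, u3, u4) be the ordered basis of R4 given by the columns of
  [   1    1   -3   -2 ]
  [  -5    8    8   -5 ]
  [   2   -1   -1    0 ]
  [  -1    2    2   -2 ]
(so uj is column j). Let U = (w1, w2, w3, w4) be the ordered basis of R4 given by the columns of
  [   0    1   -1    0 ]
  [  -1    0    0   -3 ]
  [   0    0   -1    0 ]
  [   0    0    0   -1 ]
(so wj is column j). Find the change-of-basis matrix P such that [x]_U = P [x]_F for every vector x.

[[2, -2, -2, -1], [-1, 2, -2, -2], [-2, 1, 1, 0], [1, -2, -2, 2]]

Let M have columns uj and N have columns wj. Then for every x, N [x]_U = x = M [x]_F, so P = N^(-1) M.
Since det N = 1, N^(-1) has integer entries; multiplying gives P = [[2, -2, -2, -1], [-1, 2, -2, -2], [-2, 1, 1, 0], [1, -2, -2, 2]].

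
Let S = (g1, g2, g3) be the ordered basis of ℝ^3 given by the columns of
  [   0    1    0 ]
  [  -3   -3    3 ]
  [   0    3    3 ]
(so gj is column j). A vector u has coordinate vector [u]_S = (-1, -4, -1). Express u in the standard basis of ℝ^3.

(-4, 12, -15)

By definition u = -g1 - 4g2 - g3.
Summing componentwise gives (-4, 12, -15).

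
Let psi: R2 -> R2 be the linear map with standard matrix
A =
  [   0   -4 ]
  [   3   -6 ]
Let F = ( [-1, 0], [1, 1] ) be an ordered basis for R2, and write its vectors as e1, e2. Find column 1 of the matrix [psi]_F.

[-3, -3]

Column 1 of [psi]_F is the F-coordinate vector of psi(e1).
In standard coordinates psi(e1) = A e1 = [0, -3].
Converting to F: [0, -3] = -3e1 - 3e2, so the coordinate vector is [-3, -3].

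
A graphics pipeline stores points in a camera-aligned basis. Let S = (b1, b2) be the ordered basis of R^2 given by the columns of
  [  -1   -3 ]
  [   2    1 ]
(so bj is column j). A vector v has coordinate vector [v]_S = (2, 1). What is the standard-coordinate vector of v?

(-5, 5)

v = M [v]_S, where M has columns b1, b2.
Carrying out the matrix-vector product, v = (-5, 5).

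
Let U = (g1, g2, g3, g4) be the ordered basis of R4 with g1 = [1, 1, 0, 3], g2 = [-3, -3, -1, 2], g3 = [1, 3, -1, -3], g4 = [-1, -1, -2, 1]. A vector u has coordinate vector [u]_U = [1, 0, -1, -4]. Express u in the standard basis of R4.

By definition u = g1 + 0·g2 - g3 - 4g4.
Summing componentwise gives [4, 2, 9, 2].

[4, 2, 9, 2]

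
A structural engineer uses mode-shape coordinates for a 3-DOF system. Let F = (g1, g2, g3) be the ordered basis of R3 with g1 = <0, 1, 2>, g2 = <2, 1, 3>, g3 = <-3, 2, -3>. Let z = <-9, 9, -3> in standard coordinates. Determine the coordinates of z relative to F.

[z]_F is the unique c with M c = z, where M has columns g1, ..., g3.
Solving this 3x3 system gives c = (3, 0, 3).
Check: 3g1 + 0·g2 + 3g3 = <-9, 9, -3>.

<3, 0, 3>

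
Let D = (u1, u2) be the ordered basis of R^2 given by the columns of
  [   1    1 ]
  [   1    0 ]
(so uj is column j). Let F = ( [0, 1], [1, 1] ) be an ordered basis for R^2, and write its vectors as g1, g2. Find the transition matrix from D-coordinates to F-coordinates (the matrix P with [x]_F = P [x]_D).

[[0, -1], [1, 1]]

Take x = uj: its D-coordinates are the j-th standard unit vector, so P e_j — column j of P — equals [uj]_F.
u1 = 0·g1 + g2, giving column 1 = [0, 1]; repeating for each j gives P = [[0, -1], [1, 1]].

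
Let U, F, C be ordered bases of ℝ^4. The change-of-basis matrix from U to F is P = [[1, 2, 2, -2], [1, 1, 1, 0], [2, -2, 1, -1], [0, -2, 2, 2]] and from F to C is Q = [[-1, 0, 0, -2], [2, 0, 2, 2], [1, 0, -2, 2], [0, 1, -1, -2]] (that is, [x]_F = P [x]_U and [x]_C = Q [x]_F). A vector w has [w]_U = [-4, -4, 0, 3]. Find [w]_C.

Composing the changes, [w]_C = Q P [w]_U.
Q P = [[-1, 2, -6, -2], [6, -4, 10, -2], [-3, 2, 4, 4], [-1, 7, -4, -3]]; applying this to [-4, -4, 0, 3] gives [-10, -14, 16, -33].

[-10, -14, 16, -33]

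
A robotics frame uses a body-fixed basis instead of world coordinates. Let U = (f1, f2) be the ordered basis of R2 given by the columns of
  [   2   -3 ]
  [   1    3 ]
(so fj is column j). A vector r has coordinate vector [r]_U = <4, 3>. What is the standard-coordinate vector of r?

<-1, 13>

By definition r = 4f1 + 3f2.
Summing componentwise gives <-1, 13>.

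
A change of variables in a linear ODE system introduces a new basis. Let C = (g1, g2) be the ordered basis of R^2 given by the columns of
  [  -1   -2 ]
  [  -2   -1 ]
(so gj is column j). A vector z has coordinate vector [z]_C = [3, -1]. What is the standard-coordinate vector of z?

[-1, -5]

The coordinates say z = 3g1 - g2; adding the scaled basis vectors gives [-1, -5].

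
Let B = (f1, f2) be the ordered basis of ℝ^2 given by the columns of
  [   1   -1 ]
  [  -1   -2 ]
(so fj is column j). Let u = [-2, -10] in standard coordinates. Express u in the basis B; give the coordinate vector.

[2, 4]

Write u = c_1 f1 + c_2 f2 and solve for the c_i.
System: c_1 - c_2 = -2, -c_1 - 2c_2 = -10; solving gives c_1 = 2, c_2 = 4.
Check: 2f1 + 4f2 = [-2, -10].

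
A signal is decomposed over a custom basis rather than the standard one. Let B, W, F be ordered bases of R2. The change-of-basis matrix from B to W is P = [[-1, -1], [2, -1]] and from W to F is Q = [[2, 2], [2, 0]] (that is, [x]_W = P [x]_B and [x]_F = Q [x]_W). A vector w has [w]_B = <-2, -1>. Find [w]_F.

First [w]_W = P [w]_B = <3, -3>.
Then [w]_F = Q [w]_W = <0, 6>.

<0, 6>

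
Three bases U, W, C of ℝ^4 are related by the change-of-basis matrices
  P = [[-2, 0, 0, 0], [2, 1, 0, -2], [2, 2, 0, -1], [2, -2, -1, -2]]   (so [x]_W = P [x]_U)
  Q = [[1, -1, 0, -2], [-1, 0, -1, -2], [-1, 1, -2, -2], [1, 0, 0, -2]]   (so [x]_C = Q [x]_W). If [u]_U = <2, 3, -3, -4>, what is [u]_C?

<-37, -28, -27, -22>

Composing the changes, [u]_C = Q P [u]_U.
Q P = [[-8, 3, 2, 6], [-4, 2, 2, 5], [-4, 1, 2, 4], [-6, 4, 2, 4]]; applying this to <2, 3, -3, -4> gives <-37, -28, -27, -22>.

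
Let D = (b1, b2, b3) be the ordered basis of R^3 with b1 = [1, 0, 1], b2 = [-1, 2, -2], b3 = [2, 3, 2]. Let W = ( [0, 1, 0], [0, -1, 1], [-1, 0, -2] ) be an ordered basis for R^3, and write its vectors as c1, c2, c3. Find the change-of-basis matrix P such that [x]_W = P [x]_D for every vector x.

Take x = bj: its D-coordinates are the j-th standard unit vector, so P e_j — column j of P — equals [bj]_W.
b1 = -c1 - c2 - c3, giving column 1 = [-1, -1, -1]; repeating for each j gives P = [[-1, 2, 1], [-1, 0, -2], [-1, 1, -2]].

[[-1, 2, 1], [-1, 0, -2], [-1, 1, -2]]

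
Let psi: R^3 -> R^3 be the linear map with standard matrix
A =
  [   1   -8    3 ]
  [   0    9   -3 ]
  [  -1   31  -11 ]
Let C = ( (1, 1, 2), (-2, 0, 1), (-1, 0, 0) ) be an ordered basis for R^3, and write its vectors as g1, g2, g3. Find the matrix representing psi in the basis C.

Let P have columns g1, ..., g3. Then [psi]_C = P^(-1) A P.
Here det P = -1, so P^(-1) is integer; computing A P first and then P^(-1)(A P) gives [[3, -3, 0], [2, -3, 1], [0, 2, -1]].

[[3, -3, 0], [2, -3, 1], [0, 2, -1]]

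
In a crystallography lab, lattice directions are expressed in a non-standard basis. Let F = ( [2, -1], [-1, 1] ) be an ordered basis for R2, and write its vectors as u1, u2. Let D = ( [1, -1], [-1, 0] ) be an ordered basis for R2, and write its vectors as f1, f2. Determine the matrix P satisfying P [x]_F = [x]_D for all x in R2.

[[1, -1], [-1, 0]]

Let M have columns uj and N have columns fj. Then for every x, N [x]_D = x = M [x]_F, so P = N^(-1) M.
Since det N = -1, N^(-1) has integer entries; multiplying gives P = [[1, -1], [-1, 0]].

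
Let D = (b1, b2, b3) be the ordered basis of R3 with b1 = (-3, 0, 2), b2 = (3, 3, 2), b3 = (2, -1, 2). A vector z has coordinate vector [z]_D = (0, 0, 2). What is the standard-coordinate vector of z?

(4, -2, 4)

z = M [z]_D, where M has columns b1, ..., b3.
Carrying out the matrix-vector product, z = (4, -2, 4).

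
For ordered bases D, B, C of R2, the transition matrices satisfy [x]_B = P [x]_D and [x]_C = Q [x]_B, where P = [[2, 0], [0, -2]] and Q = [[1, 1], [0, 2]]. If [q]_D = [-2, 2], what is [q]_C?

[-8, -8]

First [q]_B = P [q]_D = [-4, -4].
Then [q]_C = Q [q]_B = [-8, -8].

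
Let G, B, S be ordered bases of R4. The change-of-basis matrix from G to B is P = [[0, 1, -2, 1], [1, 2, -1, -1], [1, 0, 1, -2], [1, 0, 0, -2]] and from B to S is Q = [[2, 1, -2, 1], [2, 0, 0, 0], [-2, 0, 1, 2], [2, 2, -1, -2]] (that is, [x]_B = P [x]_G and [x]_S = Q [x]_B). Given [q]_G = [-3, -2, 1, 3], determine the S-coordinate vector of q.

Composing the changes, [q]_S = Q P [q]_G.
Q P = [[0, 4, -7, 3], [0, 2, -4, 2], [3, -2, 5, -8], [-1, 6, -7, 6]]; applying this to [-3, -2, 1, 3] gives [-6, -2, -24, 2].

[-6, -2, -24, 2]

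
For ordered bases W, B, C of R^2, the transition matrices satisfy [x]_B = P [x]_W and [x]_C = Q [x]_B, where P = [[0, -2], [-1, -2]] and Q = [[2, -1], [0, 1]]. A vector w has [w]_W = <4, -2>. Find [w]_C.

Composing the changes, [w]_C = Q P [w]_W.
Q P = [[1, -2], [-1, -2]]; applying this to <4, -2> gives <8, 0>.

<8, 0>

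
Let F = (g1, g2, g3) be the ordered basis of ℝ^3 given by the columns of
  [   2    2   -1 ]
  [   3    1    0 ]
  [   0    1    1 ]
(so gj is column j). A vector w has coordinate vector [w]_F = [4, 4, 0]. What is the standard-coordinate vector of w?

[16, 16, 4]

w = M [w]_F, where M has columns g1, ..., g3.
Carrying out the matrix-vector product, w = [16, 16, 4].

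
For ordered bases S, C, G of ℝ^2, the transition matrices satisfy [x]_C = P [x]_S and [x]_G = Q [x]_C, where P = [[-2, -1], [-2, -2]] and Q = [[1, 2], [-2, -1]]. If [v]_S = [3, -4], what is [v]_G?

Apply P to get C-coordinates [-2, 2], then Q to get G-coordinates.
The result is [v]_G = [2, 2].

[2, 2]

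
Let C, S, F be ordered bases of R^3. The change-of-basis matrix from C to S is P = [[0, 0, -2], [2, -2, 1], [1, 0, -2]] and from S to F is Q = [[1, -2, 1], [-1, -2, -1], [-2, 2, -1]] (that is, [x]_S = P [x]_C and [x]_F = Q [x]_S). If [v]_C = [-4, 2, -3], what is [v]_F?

[38, 22, -44]

Composing the changes, [v]_F = Q P [v]_C.
Q P = [[-3, 4, -6], [-5, 4, 2], [3, -4, 8]]; applying this to [-4, 2, -3] gives [38, 22, -44].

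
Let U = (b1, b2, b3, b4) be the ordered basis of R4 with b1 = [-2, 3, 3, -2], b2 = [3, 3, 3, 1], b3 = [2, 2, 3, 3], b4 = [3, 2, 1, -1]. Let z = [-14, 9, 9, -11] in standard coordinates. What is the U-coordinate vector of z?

[z]_U is the unique c with M c = z, where M has columns b1, ..., b4.
Row-reducing the augmented matrix [M | z] gives c = (4, 3, -3, -3).
Check: 4b1 + 3b2 - 3b3 - 3b4 = [-14, 9, 9, -11].

[4, 3, -3, -3]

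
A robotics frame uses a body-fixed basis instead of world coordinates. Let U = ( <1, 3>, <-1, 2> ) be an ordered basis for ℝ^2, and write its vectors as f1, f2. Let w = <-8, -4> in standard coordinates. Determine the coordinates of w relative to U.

<-4, 4>

[w]_U is the unique c with M c = w, where M has columns f1, f2.
System: c_1 - c_2 = -8, 3c_1 + 2c_2 = -4; solving gives c_1 = -4, c_2 = 4.
Check: -4f1 + 4f2 = <-8, -4>.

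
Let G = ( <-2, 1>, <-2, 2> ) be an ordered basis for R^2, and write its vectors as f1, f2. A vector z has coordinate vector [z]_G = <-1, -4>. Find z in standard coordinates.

<10, -9>

The coordinates say z = -f1 - 4f2; adding the scaled basis vectors gives <10, -9>.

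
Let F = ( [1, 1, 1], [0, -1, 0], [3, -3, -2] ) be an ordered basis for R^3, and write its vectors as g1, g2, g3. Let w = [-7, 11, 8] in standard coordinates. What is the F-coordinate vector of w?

We seek scalars with c_1 g1 + ... + c_3 g3 = w; equivalently solve M c = w where the columns of M are g1, ..., g3.
Gaussian elimination on [M | w] yields c = (2, 0, -3).
Check: 2g1 + 0·g2 - 3g3 = [-7, 11, 8].

[2, 0, -3]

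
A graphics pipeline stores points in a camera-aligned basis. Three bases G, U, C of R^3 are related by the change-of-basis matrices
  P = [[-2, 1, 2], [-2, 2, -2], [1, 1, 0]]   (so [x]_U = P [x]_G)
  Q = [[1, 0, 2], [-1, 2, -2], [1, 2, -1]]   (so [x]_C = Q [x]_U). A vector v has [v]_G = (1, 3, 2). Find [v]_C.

(13, -13, 1)

Composing the changes, [v]_C = Q P [v]_G.
Q P = [[0, 3, 2], [-4, 1, -6], [-7, 4, -2]]; applying this to (1, 3, 2) gives (13, -13, 1).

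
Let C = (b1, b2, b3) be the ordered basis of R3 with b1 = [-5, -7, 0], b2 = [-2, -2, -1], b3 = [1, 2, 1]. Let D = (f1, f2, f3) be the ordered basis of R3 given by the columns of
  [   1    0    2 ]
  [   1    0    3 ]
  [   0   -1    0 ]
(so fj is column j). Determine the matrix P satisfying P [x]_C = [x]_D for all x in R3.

Let M have columns bj and N have columns fj. Then for every x, N [x]_D = x = M [x]_C, so P = N^(-1) M.
Since det N = 1, N^(-1) has integer entries; multiplying gives P = [[-1, -2, -1], [0, 1, -1], [-2, 0, 1]].

[[-1, -2, -1], [0, 1, -1], [-2, 0, 1]]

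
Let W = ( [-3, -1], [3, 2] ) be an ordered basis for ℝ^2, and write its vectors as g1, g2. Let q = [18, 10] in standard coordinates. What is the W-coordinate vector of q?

We seek scalars with c_1 g1 + c_2 g2 = q; equivalently solve M c = q where the columns of M are g1, g2.
System: -3c_1 + 3c_2 = 18, -c_1 + 2c_2 = 10; solving gives c_1 = -2, c_2 = 4.
Check: -2g1 + 4g2 = [18, 10].

[-2, 4]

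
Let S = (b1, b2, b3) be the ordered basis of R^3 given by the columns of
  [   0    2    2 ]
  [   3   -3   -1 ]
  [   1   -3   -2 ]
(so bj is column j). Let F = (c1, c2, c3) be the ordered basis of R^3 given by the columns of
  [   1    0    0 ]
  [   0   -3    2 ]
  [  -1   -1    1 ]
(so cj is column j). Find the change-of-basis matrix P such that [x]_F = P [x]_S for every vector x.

Column j of P is [bj]_F, since P maps S-coordinates to F-coordinates.
Expressing b1 in F: b1 = 0·c1 - c2 + 0·c3, so column 1 of P is [0, -1, 0].
Doing the same for each bj gives P = [[0, 2, 2], [-1, 1, 1], [0, 0, 1]].

[[0, 2, 2], [-1, 1, 1], [0, 0, 1]]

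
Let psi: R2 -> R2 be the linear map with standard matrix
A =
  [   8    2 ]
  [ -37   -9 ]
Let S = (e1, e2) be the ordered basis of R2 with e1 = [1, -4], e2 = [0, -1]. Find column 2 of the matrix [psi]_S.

Column 2 of [psi]_S is the S-coordinate vector of psi(e2).
In standard coordinates psi(e2) = A e2 = [-2, 9].
Converting to S: [-2, 9] = -2e1 - e2, so the coordinate vector is [-2, -1].

[-2, -1]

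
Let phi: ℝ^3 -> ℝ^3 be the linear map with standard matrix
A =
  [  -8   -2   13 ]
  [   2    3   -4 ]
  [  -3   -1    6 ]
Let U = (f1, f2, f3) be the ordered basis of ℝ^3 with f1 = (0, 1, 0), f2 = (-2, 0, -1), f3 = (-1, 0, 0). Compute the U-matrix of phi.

Let P have columns f1, ..., f3. Then [phi]_U = P^(-1) A P.
Here det P = 1, so P^(-1) is integer; computing A P first and then P^(-1)(A P) gives [[3, 0, -2], [1, 0, -3], [0, -3, -2]].

[[3, 0, -2], [1, 0, -3], [0, -3, -2]]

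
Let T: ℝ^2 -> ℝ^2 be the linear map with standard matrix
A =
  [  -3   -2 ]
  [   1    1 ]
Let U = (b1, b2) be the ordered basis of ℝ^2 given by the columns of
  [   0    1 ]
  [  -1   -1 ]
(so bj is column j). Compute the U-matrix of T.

[[-1, 1], [2, -1]]

The j-th column of [T]_U is [T(bj)]_U.
T(b1) = A b1 = <2, -1> = -b1 + 2b2, so column 1 is <-1, 2>.
Repeating for b2 and assembling the columns gives [[-1, 1], [2, -1]].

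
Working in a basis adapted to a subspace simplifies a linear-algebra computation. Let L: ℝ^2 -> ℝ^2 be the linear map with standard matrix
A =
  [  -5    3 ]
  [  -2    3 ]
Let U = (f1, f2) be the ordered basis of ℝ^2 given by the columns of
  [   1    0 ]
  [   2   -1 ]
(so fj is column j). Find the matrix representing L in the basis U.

With P the matrix whose columns are f1, f2, [L]_U = P^(-1) A P.
Column by column: L(f1) = A f1 = <1, 4>; its U-coordinates <1, -2> give column 1.
Continuing for each basis vector yields [L]_U = [[1, -3], [-2, -3]].

[[1, -3], [-2, -3]]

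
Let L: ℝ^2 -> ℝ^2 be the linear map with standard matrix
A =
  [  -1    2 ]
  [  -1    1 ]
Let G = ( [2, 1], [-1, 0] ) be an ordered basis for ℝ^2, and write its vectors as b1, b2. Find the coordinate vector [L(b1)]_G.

[-1, -2]

Compute L(b1) = A b1 = [0, -1] in standard coordinates.
Then write this in G-coordinates: solve for y in y_1 b1 + y_2 b2 = [0, -1].
This gives y = [-1, -2], which is column 1 of [L]_G.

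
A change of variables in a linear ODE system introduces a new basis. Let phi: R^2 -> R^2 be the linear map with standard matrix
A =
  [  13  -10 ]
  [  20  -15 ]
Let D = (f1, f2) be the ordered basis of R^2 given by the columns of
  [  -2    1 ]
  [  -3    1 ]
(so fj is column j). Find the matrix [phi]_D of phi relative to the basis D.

The j-th column of [phi]_D is [phi(fj)]_D.
phi(f1) = A f1 = [4, 5] = -f1 + 2f2, so column 1 is [-1, 2].
Repeating for f2 and assembling the columns gives [[-1, -2], [2, -1]].

[[-1, -2], [2, -1]]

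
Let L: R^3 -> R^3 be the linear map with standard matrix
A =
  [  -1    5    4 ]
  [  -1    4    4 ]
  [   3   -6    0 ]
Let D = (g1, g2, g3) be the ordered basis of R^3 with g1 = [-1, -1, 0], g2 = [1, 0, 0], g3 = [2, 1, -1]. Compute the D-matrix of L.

Let P have columns g1, ..., g3. Then [L]_D = P^(-1) A P.
Here det P = -1, so P^(-1) is integer; computing A P first and then P^(-1)(A P) gives [[0, -2, 2], [2, 3, 1], [-3, -3, 0]].

[[0, -2, 2], [2, 3, 1], [-3, -3, 0]]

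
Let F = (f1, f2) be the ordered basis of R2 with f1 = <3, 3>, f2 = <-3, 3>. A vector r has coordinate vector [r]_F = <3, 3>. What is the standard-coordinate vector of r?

<0, 18>

The coordinates say r = 3f1 + 3f2; adding the scaled basis vectors gives <0, 18>.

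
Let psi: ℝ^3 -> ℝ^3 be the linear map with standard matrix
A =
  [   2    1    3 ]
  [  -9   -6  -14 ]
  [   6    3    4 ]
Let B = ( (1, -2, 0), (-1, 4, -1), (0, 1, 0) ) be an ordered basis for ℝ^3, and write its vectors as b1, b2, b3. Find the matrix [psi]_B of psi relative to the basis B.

[[0, -3, -2], [0, -2, -3], [3, 1, 2]]

Let P have columns b1, ..., b3. Then [psi]_B = P^(-1) A P.
Here det P = 1, so P^(-1) is integer; computing A P first and then P^(-1)(A P) gives [[0, -3, -2], [0, -2, -3], [3, 1, 2]].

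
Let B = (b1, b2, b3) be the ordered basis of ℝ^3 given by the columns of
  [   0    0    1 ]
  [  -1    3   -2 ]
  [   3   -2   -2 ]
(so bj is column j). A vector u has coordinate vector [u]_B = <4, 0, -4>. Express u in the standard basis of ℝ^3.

<-4, 4, 20>

u = M [u]_B, where M has columns b1, ..., b3.
Carrying out the matrix-vector product, u = <-4, 4, 20>.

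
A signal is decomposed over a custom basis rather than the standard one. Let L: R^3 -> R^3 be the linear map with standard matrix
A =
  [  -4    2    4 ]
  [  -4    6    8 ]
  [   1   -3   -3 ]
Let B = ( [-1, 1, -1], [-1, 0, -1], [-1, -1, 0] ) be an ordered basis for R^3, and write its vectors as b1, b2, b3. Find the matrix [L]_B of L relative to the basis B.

With P the matrix whose columns are b1, ..., b3, [L]_B = P^(-1) A P.
Column by column: L(b1) = A b1 = [2, 2, -1]; its B-coordinates [-1, 2, -3] give column 1.
Continuing for each basis vector yields [L]_B = [[-1, -2, -2], [2, 0, 0], [-3, 2, 0]].

[[-1, -2, -2], [2, 0, 0], [-3, 2, 0]]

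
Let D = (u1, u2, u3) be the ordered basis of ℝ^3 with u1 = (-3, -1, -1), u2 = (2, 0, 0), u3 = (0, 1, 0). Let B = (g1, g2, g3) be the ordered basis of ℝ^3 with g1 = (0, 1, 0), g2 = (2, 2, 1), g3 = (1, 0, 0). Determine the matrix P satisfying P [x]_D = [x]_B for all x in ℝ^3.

[[1, 0, 1], [-1, 0, 0], [-1, 2, 0]]

Let M have columns uj and N have columns gj. Then for every x, N [x]_B = x = M [x]_D, so P = N^(-1) M.
Since det N = 1, N^(-1) has integer entries; multiplying gives P = [[1, 0, 1], [-1, 0, 0], [-1, 2, 0]].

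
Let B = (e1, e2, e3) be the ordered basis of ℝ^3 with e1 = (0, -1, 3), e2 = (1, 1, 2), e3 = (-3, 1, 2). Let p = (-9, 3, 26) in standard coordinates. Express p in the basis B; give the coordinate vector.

(4, 3, 4)

[p]_B is the unique c with M c = p, where M has columns e1, ..., e3.
Gaussian elimination on [M | p] yields c = (4, 3, 4).
Check: 4e1 + 3e2 + 4e3 = (-9, 3, 26).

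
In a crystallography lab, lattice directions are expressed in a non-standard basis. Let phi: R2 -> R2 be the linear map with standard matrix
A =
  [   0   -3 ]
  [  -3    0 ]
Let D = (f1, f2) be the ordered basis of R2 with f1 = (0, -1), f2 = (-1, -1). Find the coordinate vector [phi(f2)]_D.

(0, -3)

Compute phi(f2) = A f2 = (3, 3) in standard coordinates.
Then write this in D-coordinates: solve for y in y_1 f1 + y_2 f2 = (3, 3).
This gives y = (0, -3), which is column 2 of [phi]_D.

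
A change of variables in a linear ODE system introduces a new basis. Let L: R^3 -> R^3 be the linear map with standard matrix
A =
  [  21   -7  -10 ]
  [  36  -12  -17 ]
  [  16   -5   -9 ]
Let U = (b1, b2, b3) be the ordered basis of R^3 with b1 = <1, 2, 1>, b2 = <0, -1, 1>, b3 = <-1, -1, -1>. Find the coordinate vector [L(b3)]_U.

<-1, 2, 3>

Column 3 of [L]_U is the U-coordinate vector of L(b3).
In standard coordinates L(b3) = A b3 = <-4, -7, -2>.
Converting to U: <-4, -7, -2> = -b1 + 2b2 + 3b3, so the coordinate vector is <-1, 2, 3>.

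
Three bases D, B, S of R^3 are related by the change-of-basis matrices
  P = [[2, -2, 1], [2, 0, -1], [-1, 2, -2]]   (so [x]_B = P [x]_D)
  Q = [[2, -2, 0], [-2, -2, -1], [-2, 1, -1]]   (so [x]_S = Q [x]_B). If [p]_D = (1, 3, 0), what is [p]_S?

Apply P to get B-coordinates (-4, 2, 5), then Q to get S-coordinates.
The result is [p]_S = (-12, -1, 5).

(-12, -1, 5)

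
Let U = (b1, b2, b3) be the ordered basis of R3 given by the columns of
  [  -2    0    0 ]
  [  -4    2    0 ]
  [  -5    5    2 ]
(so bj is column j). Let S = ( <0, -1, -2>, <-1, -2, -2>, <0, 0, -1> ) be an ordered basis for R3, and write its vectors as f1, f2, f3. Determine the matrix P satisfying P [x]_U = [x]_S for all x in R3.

Take x = bj: its U-coordinates are the j-th standard unit vector, so P e_j — column j of P — equals [bj]_S.
b1 = 0·f1 + 2f2 + f3, giving column 1 = <0, 2, 1>; repeating for each j gives P = [[0, -2, 0], [2, 0, 0], [1, -1, -2]].

[[0, -2, 0], [2, 0, 0], [1, -1, -2]]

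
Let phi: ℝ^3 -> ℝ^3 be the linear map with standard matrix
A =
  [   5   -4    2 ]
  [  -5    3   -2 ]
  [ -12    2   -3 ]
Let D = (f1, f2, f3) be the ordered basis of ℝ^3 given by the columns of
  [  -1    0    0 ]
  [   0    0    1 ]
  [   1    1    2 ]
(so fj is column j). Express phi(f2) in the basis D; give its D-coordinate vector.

Column 2 of [phi]_D is the D-coordinate vector of phi(f2).
In standard coordinates phi(f2) = A f2 = [2, -2, -3].
Converting to D: [2, -2, -3] = -2f1 + 3f2 - 2f3, so the coordinate vector is [-2, 3, -2].

[-2, 3, -2]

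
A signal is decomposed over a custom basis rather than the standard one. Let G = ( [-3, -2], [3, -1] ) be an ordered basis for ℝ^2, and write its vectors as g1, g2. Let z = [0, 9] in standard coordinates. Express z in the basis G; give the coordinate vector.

Write z = c_1 g1 + c_2 g2 and solve for the c_i.
System: -3c_1 + 3c_2 = 0, -2c_1 - c_2 = 9; solving gives c_1 = -3, c_2 = -3.
Check: -3g1 - 3g2 = [0, 9].

[-3, -3]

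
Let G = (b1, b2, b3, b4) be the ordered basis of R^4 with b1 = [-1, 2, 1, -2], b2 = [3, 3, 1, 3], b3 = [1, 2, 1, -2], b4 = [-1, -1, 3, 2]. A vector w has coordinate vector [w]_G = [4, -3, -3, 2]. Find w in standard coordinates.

w = M [w]_G, where M has columns b1, ..., b4.
Carrying out the matrix-vector product, w = [-18, -9, 4, -7].

[-18, -9, 4, -7]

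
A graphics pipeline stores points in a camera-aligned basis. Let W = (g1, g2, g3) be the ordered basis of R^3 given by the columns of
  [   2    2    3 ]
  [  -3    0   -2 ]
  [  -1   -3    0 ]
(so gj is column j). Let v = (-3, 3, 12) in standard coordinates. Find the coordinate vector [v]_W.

(-3, -3, 3)

[v]_W is the unique c with M c = v, where M has columns g1, ..., g3.
Row-reducing the augmented matrix [M | v] gives c = (-3, -3, 3).
Check: -3g1 - 3g2 + 3g3 = (-3, 3, 12).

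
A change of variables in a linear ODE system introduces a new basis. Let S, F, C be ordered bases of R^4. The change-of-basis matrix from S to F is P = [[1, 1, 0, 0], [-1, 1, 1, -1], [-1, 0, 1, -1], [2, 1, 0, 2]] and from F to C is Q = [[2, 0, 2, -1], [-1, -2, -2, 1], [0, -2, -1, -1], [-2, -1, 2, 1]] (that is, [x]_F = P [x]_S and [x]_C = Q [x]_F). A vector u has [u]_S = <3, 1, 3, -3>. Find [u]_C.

<13, -17, -12, -5>

First [u]_F = P [u]_S = <4, 4, 3, 1>.
Then [u]_C = Q [u]_F = <13, -17, -12, -5>.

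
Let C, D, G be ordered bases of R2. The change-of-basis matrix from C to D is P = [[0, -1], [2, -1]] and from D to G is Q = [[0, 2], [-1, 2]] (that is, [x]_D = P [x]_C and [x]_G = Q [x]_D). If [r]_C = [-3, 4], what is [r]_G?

Apply P to get D-coordinates [-4, -10], then Q to get G-coordinates.
The result is [r]_G = [-20, -16].

[-20, -16]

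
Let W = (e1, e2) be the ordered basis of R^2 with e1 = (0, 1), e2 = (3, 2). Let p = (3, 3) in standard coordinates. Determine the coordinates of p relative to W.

(1, 1)

We seek scalars with c_1 e1 + c_2 e2 = p; equivalently solve M c = p where the columns of M are e1, e2.
System: 0c_1 + 3c_2 = 3, c_1 + 2c_2 = 3; solving gives c_1 = 1, c_2 = 1.
Check: e1 + e2 = (3, 3).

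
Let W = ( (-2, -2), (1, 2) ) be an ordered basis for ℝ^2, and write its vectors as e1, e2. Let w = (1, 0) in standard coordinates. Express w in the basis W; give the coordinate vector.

(-1, -1)

[w]_W is the unique c with M c = w, where M has columns e1, e2.
System: -2c_1 + c_2 = 1, -2c_1 + 2c_2 = 0; solving gives c_1 = -1, c_2 = -1.
Check: -e1 - e2 = (1, 0).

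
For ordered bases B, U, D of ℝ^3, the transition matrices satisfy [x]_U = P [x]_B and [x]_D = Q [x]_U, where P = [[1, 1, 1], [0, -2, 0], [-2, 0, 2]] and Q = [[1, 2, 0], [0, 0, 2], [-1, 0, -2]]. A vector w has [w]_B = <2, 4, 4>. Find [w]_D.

<-6, 8, -18>

Apply P to get U-coordinates <10, -8, 4>, then Q to get D-coordinates.
The result is [w]_D = <-6, 8, -18>.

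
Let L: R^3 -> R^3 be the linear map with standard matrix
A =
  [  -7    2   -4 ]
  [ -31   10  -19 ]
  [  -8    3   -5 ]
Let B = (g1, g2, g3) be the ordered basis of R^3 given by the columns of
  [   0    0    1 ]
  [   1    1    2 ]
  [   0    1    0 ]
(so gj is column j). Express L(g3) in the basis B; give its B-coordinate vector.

(-3, -2, -3)

Column 3 of [L]_B is the B-coordinate vector of L(g3).
In standard coordinates L(g3) = A g3 = (-3, -11, -2).
Converting to B: (-3, -11, -2) = -3g1 - 2g2 - 3g3, so the coordinate vector is (-3, -2, -3).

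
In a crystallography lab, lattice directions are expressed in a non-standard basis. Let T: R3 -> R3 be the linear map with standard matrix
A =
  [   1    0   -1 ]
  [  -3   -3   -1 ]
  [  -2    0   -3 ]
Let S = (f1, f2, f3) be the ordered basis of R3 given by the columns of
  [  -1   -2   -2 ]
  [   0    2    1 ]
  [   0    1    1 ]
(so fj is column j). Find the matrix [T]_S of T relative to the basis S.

With P the matrix whose columns are f1, ..., f3, [T]_S = P^(-1) A P.
Column by column: T(f1) = A f1 = (-1, 3, 2); its S-coordinates (-3, 1, 1) give column 1.
Continuing for each basis vector yields [T]_S = [[-3, 1, 1], [1, -2, 1], [1, 3, 0]].

[[-3, 1, 1], [1, -2, 1], [1, 3, 0]]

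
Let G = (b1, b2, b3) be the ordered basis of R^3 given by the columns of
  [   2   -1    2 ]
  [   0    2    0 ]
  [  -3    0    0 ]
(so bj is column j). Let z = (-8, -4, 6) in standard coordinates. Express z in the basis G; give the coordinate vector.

We seek scalars with c_1 b1 + ... + c_3 b3 = z; equivalently solve M c = z where the columns of M are b1, ..., b3.
Solving this 3x3 system gives c = (-2, -2, -3).
Check: -2b1 - 2b2 - 3b3 = (-8, -4, 6).

(-2, -2, -3)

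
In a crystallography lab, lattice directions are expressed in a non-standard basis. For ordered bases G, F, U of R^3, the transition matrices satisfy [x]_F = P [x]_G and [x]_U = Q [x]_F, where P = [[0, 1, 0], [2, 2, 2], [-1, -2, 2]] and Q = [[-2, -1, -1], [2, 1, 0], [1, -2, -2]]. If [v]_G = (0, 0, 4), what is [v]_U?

(-16, 8, -32)

First [v]_F = P [v]_G = (0, 8, 8).
Then [v]_U = Q [v]_F = (-16, 8, -32).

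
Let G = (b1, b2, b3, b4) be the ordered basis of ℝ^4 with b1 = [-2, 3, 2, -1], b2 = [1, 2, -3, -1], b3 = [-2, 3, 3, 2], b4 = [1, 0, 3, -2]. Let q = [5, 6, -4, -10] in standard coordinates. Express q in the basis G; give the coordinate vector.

Write q = c_1 b1 + ... + c_4 b4 and solve for the c_i.
Gaussian elimination on [M | q] yields c = (1, 3, -1, 2).
Check: b1 + 3b2 - b3 + 2b4 = [5, 6, -4, -10].

[1, 3, -1, 2]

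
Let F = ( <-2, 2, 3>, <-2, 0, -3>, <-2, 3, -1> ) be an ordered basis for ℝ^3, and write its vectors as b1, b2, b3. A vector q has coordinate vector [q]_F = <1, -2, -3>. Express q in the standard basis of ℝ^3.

<8, -7, 12>

The coordinates say q = b1 - 2b2 - 3b3; adding the scaled basis vectors gives <8, -7, 12>.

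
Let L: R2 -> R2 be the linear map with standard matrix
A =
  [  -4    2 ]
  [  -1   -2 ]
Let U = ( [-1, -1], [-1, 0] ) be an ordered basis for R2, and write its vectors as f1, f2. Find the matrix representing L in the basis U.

Let P have columns f1, f2. Then [L]_U = P^(-1) A P.
Here det P = -1, so P^(-1) is integer; computing A P first and then P^(-1)(A P) gives [[-3, -1], [1, -3]].

[[-3, -1], [1, -3]]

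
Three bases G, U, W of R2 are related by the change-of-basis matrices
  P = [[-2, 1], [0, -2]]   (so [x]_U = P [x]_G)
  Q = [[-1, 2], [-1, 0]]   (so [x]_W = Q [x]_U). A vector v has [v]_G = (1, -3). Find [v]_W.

(17, 5)

Composing the changes, [v]_W = Q P [v]_G.
Q P = [[2, -5], [2, -1]]; applying this to (1, -3) gives (17, 5).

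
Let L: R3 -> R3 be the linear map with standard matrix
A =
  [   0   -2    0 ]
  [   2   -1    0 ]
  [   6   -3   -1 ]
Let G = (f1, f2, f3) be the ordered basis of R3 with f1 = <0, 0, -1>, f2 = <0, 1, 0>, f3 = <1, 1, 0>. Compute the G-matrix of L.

With P the matrix whose columns are f1, ..., f3, [L]_G = P^(-1) A P.
Column by column: L(f1) = A f1 = <0, 0, 1>; its G-coordinates <-1, 0, 0> give column 1.
Continuing for each basis vector yields [L]_G = [[-1, 3, -3], [0, 1, 3], [0, -2, -2]].

[[-1, 3, -3], [0, 1, 3], [0, -2, -2]]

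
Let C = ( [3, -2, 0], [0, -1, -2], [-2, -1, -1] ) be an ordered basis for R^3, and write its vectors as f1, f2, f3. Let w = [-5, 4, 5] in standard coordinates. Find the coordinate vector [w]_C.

[-1, -3, 1]

Write w = c_1 f1 + ... + c_3 f3 and solve for the c_i.
Gaussian elimination on [M | w] yields c = (-1, -3, 1).
Check: -f1 - 3f2 + f3 = [-5, 4, 5].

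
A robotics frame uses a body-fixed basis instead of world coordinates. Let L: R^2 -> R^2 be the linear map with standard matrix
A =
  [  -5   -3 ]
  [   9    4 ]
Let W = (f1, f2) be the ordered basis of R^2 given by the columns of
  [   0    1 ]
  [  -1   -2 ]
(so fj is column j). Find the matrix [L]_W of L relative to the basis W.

[[-2, -3], [3, 1]]

With P the matrix whose columns are f1, f2, [L]_W = P^(-1) A P.
Column by column: L(f1) = A f1 = [3, -4]; its W-coordinates [-2, 3] give column 1.
Continuing for each basis vector yields [L]_W = [[-2, -3], [3, 1]].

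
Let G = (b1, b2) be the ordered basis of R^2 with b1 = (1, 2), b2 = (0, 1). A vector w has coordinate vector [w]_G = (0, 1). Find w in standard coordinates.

The coordinates say w = 0·b1 + b2; adding the scaled basis vectors gives (0, 1).

(0, 1)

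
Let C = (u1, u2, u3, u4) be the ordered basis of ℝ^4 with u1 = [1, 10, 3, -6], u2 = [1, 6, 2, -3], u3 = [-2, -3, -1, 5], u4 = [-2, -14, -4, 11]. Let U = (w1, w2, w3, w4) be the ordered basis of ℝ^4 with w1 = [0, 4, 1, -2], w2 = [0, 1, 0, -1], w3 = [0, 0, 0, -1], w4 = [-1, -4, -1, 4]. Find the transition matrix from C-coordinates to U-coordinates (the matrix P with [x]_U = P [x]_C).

Column j of P is [uj]_U, since P maps C-coordinates to U-coordinates.
Expressing u1 in U: u1 = 2w1 - 2w2 + 0·w3 - w4, so column 1 of P is [2, -2, 0, -1].
Doing the same for each uj gives P = [[2, 1, 1, -2], [-2, -2, 1, 2], [0, -1, 0, -1], [-1, -1, 2, 2]].

[[2, 1, 1, -2], [-2, -2, 1, 2], [0, -1, 0, -1], [-1, -1, 2, 2]]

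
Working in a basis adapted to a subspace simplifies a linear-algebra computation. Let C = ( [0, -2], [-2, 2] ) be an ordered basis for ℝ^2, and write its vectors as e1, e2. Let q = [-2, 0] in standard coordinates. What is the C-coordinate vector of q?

[1, 1]

We seek scalars with c_1 e1 + c_2 e2 = q; equivalently solve M c = q where the columns of M are e1, e2.
System: 0c_1 - 2c_2 = -2, -2c_1 + 2c_2 = 0; solving gives c_1 = 1, c_2 = 1.
Check: e1 + e2 = [-2, 0].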